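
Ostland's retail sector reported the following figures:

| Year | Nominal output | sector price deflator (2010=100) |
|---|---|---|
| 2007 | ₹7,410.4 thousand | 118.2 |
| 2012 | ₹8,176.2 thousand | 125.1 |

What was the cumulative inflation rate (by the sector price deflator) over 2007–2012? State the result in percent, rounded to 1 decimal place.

Price-level change = 125.1 / 118.2 − 1 = 0.0584.

5.8%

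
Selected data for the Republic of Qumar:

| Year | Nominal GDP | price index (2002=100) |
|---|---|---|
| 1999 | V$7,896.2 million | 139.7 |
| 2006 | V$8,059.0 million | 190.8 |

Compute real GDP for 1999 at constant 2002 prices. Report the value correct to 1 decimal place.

V$5,652.3 million

Real GDP = Nominal / (price index/100) = 7896.2 / 1.397 = 5652.25.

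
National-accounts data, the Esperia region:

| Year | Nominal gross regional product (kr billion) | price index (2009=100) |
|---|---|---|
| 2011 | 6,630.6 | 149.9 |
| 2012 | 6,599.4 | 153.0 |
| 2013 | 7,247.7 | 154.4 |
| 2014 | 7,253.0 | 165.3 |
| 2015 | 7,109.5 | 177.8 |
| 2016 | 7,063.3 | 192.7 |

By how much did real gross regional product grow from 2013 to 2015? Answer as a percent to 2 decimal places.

Real gross regional product 2013 = 7247.7/1.544 = 4694.11.
Real gross regional product 2015 = 7109.5/1.778 = 3998.59.
Change = 3998.59/4694.11 − 1 = -0.1482.

-14.82%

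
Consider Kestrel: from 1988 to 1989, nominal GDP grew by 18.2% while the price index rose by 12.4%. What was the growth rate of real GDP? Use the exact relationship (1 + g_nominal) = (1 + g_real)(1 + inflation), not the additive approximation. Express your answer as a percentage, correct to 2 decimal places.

5.16%

(1 + g_nom) = (1 + g_real)(1 + π), so g_real = 1.1820 / 1.1240 − 1 = 0.05160.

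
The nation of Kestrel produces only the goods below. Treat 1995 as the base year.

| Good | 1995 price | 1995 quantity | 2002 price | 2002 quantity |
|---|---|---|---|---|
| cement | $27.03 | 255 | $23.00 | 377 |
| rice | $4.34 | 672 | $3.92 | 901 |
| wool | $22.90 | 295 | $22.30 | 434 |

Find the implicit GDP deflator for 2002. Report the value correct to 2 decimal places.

91.02

Nominal GDP 2002 = 23.00·377 + 3.92·901 + 22.30·434 = 21881.12.
Real GDP 2002 (at 1995 prices) = 27.03·377 + 4.34·901 + 22.90·434 = 24039.25.
Deflator = Nominal/Real × 100 = 21881.12/24039.25 × 100 = 91.022.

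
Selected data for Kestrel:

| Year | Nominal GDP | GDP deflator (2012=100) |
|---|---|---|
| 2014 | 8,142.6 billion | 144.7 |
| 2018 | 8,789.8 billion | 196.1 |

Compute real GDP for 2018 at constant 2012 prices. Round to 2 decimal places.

Real GDP = Nominal / (GDP deflator/100) = 8789.8 / 1.961 = 4482.30.

4,482.30 billion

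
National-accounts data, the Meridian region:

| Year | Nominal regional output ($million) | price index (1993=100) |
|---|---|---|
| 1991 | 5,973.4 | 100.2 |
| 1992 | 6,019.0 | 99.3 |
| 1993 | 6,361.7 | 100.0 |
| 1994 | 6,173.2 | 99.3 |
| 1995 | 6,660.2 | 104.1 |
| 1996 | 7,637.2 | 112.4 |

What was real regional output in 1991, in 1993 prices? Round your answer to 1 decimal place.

$5,961.5 million

Real regional output 1991 = 5973.4 / 1.002 = 5961.48.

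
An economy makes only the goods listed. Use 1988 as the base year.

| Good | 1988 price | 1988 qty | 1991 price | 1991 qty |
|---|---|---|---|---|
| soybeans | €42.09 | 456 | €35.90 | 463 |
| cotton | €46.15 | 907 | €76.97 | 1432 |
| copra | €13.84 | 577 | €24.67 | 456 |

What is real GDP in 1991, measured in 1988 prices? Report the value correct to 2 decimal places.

€91885.51

Real GDP 1991 = Σ (p_1988 × q_1991) = 42.09·463 + 46.15·1432 + 13.84·456 = 91885.51.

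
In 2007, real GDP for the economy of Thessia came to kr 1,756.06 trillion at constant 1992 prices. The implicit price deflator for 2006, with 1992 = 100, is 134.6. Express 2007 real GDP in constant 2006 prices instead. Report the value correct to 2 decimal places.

kr 2,363.66 trillion

Real GDP in 2006 prices = Real GDP in 1992 prices × (P_2006/P_1992) = 1756.06 × 1.346 = 2363.66.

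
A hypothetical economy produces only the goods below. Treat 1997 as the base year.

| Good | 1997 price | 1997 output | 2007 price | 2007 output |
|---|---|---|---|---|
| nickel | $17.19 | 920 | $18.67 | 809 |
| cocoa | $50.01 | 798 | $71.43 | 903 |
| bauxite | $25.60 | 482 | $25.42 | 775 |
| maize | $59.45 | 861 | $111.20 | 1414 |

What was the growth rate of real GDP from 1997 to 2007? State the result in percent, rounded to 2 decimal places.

36.66%

Real GDP 1997 = Nominal GDP 1997 = 17.19·920 + 50.01·798 + 25.60·482 + 59.45·861 = 119248.43.
Real GDP 2007 (at 1997 prices) = 17.19·809 + 50.01·903 + 25.60·775 + 59.45·1414 = 162968.04.
Real growth = 162968.04/119248.43 − 1 = 0.3666.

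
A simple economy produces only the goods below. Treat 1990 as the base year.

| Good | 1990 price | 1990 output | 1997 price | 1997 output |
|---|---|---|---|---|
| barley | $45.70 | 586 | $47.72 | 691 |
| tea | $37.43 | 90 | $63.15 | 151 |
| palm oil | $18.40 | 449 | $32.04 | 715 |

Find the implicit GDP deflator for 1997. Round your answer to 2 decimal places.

129.83

Nominal GDP 1997 = 47.72·691 + 63.15·151 + 32.04·715 = 65418.77.
Real GDP 1997 (at 1990 prices) = 45.70·691 + 37.43·151 + 18.40·715 = 50386.63.
Deflator = Nominal/Real × 100 = 65418.77/50386.63 × 100 = 129.834.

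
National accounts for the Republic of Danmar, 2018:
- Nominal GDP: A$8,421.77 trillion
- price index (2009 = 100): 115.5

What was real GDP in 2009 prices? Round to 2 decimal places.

Real GDP = Nominal / (price index/100) = 8421.77 / 1.155 = 7291.58.

A$7,291.58 trillion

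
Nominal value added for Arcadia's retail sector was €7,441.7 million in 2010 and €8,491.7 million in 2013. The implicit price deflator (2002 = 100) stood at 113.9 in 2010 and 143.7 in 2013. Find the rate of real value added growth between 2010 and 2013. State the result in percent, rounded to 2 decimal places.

Real value added 2010 = 7441.7 / 1.139 = 6533.54.
Real value added 2013 = 8491.7 / 1.437 = 5909.32.
Real growth = 5909.32 / 6533.54 − 1 = -0.0955.

-9.55%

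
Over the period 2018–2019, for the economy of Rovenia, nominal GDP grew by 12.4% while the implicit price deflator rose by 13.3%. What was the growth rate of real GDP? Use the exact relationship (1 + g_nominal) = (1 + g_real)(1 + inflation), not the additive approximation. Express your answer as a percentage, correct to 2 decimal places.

-0.79%

(1 + g_nom) = (1 + g_real)(1 + π), so g_real = 1.1240 / 1.1330 − 1 = -0.00794.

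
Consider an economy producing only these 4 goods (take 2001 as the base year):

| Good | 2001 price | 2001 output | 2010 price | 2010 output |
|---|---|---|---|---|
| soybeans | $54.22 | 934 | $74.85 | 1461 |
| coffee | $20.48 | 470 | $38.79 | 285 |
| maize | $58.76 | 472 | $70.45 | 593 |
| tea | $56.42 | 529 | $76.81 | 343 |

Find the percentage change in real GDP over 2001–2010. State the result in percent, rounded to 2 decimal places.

18.16%

Real GDP 2001 = Nominal GDP 2001 = 54.22·934 + 20.48·470 + 58.76·472 + 56.42·529 = 117847.98.
Real GDP 2010 (at 2001 prices) = 54.22·1461 + 20.48·285 + 58.76·593 + 56.42·343 = 139248.96.
Real growth = 139248.96/117847.98 − 1 = 0.1816.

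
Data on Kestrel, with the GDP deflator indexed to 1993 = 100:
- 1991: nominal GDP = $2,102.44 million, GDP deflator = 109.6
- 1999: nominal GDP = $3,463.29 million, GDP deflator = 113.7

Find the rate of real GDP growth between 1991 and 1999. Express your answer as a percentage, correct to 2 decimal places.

Real GDP 1991 = 2102.44 / 1.096 = 1918.28.
Real GDP 1999 = 3463.29 / 1.137 = 3045.99.
Real growth = 3045.99 / 1918.28 − 1 = 0.5879.

58.79%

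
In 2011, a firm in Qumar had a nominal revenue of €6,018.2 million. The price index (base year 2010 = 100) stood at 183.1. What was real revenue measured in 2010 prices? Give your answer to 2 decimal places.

€3,286.84 million

Real revenue = Nominal / (price index/100) = 6018.2 / 1.831 = 3286.84.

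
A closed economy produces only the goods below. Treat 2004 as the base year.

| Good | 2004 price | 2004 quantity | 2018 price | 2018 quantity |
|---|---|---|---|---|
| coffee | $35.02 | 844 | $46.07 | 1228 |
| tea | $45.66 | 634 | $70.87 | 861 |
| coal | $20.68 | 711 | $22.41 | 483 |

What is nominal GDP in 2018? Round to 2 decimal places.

$128417.06

Nominal GDP 2018 = Σ (p_2018 × q_2018) = 46.07·1228 + 70.87·861 + 22.41·483 = 128417.06.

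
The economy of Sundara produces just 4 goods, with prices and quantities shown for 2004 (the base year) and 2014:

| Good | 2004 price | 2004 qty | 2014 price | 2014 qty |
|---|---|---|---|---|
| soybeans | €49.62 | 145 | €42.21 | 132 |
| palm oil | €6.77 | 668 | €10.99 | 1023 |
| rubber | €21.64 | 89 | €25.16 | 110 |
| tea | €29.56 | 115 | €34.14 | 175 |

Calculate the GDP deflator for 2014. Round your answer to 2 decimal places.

121.53

Nominal GDP 2014 = 42.21·132 + 10.99·1023 + 25.16·110 + 34.14·175 = 25556.59.
Real GDP 2014 (at 2004 prices) = 49.62·132 + 6.77·1023 + 21.64·110 + 29.56·175 = 21028.95.
Deflator = Nominal/Real × 100 = 25556.59/21028.95 × 100 = 121.531.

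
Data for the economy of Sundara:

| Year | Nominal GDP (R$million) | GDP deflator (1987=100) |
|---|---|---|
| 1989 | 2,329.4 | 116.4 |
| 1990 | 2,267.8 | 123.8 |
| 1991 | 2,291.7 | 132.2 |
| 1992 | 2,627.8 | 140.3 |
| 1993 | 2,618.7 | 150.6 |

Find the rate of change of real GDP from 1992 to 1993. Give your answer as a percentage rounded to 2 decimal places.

-7.16%

Real GDP 1992 = 2627.8/1.403 = 1872.99.
Real GDP 1993 = 2618.7/1.506 = 1738.84.
Change = 1738.84/1872.99 − 1 = -0.0716.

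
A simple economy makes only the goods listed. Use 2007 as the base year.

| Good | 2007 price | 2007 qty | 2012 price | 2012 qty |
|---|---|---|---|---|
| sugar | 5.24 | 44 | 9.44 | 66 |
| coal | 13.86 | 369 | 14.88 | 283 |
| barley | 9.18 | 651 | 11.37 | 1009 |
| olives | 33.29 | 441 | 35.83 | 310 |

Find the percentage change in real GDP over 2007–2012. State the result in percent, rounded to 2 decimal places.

Real GDP 2007 = Nominal GDP 2007 = 5.24·44 + 13.86·369 + 9.18·651 + 33.29·441 = 26001.97.
Real GDP 2012 (at 2007 prices) = 5.24·66 + 13.86·283 + 9.18·1009 + 33.29·310 = 23850.74.
Real growth = 23850.74/26001.97 − 1 = -0.0827.

-8.27%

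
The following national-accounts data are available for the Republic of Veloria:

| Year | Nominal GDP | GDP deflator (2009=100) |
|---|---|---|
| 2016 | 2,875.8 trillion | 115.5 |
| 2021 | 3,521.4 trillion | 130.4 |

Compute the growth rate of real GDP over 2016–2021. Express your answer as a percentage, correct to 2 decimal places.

Real GDP 2016 = 2875.8 / 1.155 = 2489.87.
Real GDP 2021 = 3521.4 / 1.304 = 2700.46.
Real growth = 2700.46 / 2489.87 − 1 = 0.0846.

8.46%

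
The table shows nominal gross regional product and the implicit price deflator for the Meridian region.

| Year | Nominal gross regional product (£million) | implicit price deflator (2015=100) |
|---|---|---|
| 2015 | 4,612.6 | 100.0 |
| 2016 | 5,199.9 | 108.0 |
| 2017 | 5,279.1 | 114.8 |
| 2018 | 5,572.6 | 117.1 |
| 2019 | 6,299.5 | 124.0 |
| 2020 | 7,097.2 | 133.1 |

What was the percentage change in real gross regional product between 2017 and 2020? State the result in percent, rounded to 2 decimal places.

Real gross regional product 2017 = 5279.1/1.148 = 4598.52.
Real gross regional product 2020 = 7097.2/1.331 = 5332.23.
Change = 5332.23/4598.52 − 1 = 0.1596.

15.96%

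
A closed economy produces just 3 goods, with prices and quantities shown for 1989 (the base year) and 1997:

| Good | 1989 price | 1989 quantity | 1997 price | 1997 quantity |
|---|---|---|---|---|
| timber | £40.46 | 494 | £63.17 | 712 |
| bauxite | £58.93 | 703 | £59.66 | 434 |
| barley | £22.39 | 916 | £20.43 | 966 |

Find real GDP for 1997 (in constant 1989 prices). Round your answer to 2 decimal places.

Real GDP 1997 = Σ (p_1989 × q_1997) = 40.46·712 + 58.93·434 + 22.39·966 = 76011.88.

£76011.88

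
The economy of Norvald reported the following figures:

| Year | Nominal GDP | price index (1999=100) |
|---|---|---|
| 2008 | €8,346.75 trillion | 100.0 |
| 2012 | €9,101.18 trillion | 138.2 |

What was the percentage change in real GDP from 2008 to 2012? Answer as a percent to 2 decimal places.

-21.10%

Real GDP 2008 = 8346.75 / 1.000 = 8346.75.
Real GDP 2012 = 9101.18 / 1.382 = 6585.51.
Real growth = 6585.51 / 8346.75 − 1 = -0.2110.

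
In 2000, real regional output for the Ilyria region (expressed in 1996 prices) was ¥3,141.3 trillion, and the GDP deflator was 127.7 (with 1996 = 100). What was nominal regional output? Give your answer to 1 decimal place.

¥4,011.4 trillion

Nominal regional output = Real × (GDP deflator/100) = 3141.3 × 1.277 = 4011.44.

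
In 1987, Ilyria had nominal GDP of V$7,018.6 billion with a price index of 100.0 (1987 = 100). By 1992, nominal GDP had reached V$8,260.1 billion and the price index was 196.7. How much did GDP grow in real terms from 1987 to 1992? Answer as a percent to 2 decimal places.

-40.17%

Deflate each year: 1987 → 7018.6/1.000 = 7018.60; 1992 → 8260.1/1.967 = 4199.34.
So real GDP changed by 4199.34/7018.60 − 1 = -0.4017, i.e. -40.17%.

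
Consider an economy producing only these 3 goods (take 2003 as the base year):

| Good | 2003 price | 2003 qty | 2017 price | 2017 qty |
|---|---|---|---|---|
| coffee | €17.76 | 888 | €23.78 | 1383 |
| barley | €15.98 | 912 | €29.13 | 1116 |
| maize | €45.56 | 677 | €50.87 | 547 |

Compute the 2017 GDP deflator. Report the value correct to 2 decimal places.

138.48

Nominal GDP 2017 = 23.78·1383 + 29.13·1116 + 50.87·547 = 93222.71.
Real GDP 2017 (at 2003 prices) = 17.76·1383 + 15.98·1116 + 45.56·547 = 67317.08.
Deflator = Nominal/Real × 100 = 93222.71/67317.08 × 100 = 138.483.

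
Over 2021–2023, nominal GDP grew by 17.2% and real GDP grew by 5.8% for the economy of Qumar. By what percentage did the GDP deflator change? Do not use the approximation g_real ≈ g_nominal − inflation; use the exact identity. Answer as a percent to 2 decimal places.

(1 + g_nom) = (1 + g_real)(1 + π), so π = 1.1720 / 1.0580 − 1 = 0.10775.

10.78%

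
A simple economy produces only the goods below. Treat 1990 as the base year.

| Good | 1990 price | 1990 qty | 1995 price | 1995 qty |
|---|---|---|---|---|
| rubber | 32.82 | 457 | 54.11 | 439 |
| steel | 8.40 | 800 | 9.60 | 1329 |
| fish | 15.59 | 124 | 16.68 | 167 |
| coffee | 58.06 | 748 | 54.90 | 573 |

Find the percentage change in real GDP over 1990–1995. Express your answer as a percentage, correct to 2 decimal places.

Real GDP 1990 = Nominal GDP 1990 = 32.82·457 + 8.40·800 + 15.59·124 + 58.06·748 = 67080.78.
Real GDP 1995 (at 1990 prices) = 32.82·439 + 8.40·1329 + 15.59·167 + 58.06·573 = 61443.49.
Real growth = 61443.49/67080.78 − 1 = -0.0840.

-8.40%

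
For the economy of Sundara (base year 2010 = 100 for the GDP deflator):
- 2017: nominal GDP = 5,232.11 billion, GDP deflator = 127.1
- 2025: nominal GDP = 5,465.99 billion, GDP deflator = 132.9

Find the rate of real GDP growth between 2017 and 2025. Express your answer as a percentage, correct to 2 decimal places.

Deflate each year: 2017 → 5232.11/1.271 = 4116.53; 2025 → 5465.99/1.329 = 4112.86.
So real GDP changed by 4112.86/4116.53 − 1 = -0.0009, i.e. -0.09%.

-0.09%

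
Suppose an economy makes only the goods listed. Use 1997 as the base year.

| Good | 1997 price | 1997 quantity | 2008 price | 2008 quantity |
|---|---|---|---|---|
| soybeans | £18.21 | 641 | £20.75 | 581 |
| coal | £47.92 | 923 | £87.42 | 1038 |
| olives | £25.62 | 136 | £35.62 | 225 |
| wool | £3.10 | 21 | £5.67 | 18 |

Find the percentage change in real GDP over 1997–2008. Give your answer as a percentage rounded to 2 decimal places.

11.25%

Real GDP 1997 = Nominal GDP 1997 = 18.21·641 + 47.92·923 + 25.62·136 + 3.10·21 = 59452.19.
Real GDP 2008 (at 1997 prices) = 18.21·581 + 47.92·1038 + 25.62·225 + 3.10·18 = 66141.27.
Real growth = 66141.27/59452.19 − 1 = 0.1125.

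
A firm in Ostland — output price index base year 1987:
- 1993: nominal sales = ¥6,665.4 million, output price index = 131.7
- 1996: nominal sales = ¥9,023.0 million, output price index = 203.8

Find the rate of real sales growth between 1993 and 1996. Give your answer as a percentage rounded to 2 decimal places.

Real sales 1993 = 6665.4 / 1.317 = 5061.05.
Real sales 1996 = 9023.0 / 2.038 = 4427.38.
Real growth = 4427.38 / 5061.05 − 1 = -0.1252.

-12.52%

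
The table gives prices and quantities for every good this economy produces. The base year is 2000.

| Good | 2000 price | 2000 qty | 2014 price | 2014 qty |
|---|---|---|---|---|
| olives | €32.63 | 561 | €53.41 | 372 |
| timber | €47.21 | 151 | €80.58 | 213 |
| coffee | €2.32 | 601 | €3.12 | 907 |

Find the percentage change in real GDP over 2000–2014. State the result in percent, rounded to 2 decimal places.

-9.43%

Real GDP 2000 = Nominal GDP 2000 = 32.63·561 + 47.21·151 + 2.32·601 = 26828.46.
Real GDP 2014 (at 2000 prices) = 32.63·372 + 47.21·213 + 2.32·907 = 24298.33.
Real growth = 24298.33/26828.46 − 1 = -0.0943.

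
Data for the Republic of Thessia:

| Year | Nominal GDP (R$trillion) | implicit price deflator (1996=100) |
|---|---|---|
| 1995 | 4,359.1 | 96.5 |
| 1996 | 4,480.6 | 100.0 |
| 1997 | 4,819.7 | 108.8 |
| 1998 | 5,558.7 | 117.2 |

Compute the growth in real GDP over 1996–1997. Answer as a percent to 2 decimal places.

-1.13%

Real GDP 1996 = 4480.6/1.000 = 4480.60.
Real GDP 1997 = 4819.7/1.088 = 4429.87.
Change = 4429.87/4480.60 − 1 = -0.0113.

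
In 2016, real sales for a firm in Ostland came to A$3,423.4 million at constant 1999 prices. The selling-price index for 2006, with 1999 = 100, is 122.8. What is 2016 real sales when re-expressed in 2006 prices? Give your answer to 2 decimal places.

A$4,203.94 million

Real sales in 2006 prices = Real sales in 1999 prices × (P_2006/P_1999) = 3423.4 × 1.228 = 4203.94.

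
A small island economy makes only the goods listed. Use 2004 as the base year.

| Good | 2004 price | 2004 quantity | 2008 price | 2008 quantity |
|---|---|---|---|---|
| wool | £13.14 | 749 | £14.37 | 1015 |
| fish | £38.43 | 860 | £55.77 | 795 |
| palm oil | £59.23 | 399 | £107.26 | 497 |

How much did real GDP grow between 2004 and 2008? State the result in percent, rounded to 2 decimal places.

Real GDP 2004 = Nominal GDP 2004 = 13.14·749 + 38.43·860 + 59.23·399 = 66524.43.
Real GDP 2008 (at 2004 prices) = 13.14·1015 + 38.43·795 + 59.23·497 = 73326.26.
Real growth = 73326.26/66524.43 − 1 = 0.1022.

10.22%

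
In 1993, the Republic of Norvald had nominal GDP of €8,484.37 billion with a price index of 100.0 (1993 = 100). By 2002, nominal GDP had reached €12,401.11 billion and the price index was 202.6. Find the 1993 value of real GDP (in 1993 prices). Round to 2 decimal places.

Real GDP = Nominal / (price index/100) = 8484.37 / 1.000 = 8484.37.

€8,484.37 billion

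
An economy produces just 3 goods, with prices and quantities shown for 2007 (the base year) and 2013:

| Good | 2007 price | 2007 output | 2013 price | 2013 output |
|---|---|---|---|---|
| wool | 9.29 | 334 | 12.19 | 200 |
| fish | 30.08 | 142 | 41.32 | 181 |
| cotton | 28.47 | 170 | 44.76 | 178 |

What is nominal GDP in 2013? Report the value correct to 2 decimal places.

Nominal GDP 2013 = Σ (p_2013 × q_2013) = 12.19·200 + 41.32·181 + 44.76·178 = 17884.20.

17884.20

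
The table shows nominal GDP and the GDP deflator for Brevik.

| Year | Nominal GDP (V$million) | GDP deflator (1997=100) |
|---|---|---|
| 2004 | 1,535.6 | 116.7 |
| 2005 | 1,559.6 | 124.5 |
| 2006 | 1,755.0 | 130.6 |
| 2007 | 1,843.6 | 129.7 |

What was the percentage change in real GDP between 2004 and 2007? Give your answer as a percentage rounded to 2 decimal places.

Real GDP 2004 = 1535.6/1.167 = 1315.85.
Real GDP 2007 = 1843.6/1.297 = 1421.43.
Change = 1421.43/1315.85 − 1 = 0.0802.

8.02%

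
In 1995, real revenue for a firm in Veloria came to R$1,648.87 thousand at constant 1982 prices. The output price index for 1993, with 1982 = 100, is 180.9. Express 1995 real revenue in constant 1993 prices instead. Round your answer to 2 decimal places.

R$2,982.81 thousand

Real revenue in 1993 prices = Real revenue in 1982 prices × (P_1993/P_1982) = 1648.87 × 1.809 = 2982.81.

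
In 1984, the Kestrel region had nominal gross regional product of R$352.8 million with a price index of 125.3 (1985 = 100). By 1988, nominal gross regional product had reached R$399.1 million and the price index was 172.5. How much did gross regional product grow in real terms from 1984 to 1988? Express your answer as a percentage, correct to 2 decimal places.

Real gross regional product 1984 = 352.8 / 1.253 = 281.56.
Real gross regional product 1988 = 399.1 / 1.725 = 231.36.
Real growth = 231.36 / 281.56 − 1 = -0.1783.

-17.83%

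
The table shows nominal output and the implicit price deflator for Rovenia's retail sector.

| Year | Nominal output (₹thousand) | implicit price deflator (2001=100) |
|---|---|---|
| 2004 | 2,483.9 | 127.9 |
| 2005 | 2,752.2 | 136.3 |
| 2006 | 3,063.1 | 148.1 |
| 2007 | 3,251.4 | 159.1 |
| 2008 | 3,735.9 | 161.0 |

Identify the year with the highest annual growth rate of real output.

2008

2005: real = 2752.2/1.363 = 2019.22; growth vs 2004 (1942.06) = 3.97%.
2006: real = 3063.1/1.481 = 2068.26; growth vs 2005 (2019.22) = 2.43%.
2007: real = 3251.4/1.591 = 2043.62; growth vs 2006 (2068.26) = -1.19%.
2008: real = 3735.9/1.610 = 2320.43; growth vs 2007 (2043.62) = 13.55%.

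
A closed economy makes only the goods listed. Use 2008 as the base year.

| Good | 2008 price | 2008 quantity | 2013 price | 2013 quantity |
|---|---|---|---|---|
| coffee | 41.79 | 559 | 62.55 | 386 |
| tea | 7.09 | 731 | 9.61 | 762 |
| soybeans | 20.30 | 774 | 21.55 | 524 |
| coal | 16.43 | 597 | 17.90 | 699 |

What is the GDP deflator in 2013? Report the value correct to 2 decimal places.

126.61

Nominal GDP 2013 = 62.55·386 + 9.61·762 + 21.55·524 + 17.90·699 = 55271.42.
Real GDP 2013 (at 2008 prices) = 41.79·386 + 7.09·762 + 20.30·524 + 16.43·699 = 43655.29.
Deflator = Nominal/Real × 100 = 55271.42/43655.29 × 100 = 126.609.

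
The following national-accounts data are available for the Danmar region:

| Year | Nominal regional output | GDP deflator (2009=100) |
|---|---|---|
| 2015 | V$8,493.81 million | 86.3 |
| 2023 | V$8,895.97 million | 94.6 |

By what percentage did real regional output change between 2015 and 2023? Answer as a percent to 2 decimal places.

Real regional output 2015 = 8493.81 / 0.863 = 9842.19.
Real regional output 2023 = 8895.97 / 0.946 = 9403.77.
Real growth = 9403.77 / 9842.19 − 1 = -0.0445.

-4.45%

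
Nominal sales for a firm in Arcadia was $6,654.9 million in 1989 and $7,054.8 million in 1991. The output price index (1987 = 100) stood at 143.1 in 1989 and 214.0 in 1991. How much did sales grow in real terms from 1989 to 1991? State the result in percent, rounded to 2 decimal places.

Real sales 1989 = 6654.9 / 1.431 = 4650.52.
Real sales 1991 = 7054.8 / 2.140 = 3296.64.
Real growth = 3296.64 / 4650.52 − 1 = -0.2911.

-29.11%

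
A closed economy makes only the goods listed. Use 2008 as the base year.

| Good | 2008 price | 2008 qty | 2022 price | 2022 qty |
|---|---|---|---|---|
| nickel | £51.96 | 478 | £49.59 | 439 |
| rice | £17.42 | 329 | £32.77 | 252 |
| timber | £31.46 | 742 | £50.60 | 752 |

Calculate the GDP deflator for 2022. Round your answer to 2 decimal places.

Nominal GDP 2022 = 49.59·439 + 32.77·252 + 50.60·752 = 68079.25.
Real GDP 2022 (at 2008 prices) = 51.96·439 + 17.42·252 + 31.46·752 = 50858.20.
Deflator = Nominal/Real × 100 = 68079.25/50858.20 × 100 = 133.861.

133.86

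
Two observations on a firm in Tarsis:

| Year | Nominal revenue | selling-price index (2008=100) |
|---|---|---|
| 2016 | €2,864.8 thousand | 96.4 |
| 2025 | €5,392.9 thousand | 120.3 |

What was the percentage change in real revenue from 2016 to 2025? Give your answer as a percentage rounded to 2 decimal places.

Deflate each year: 2016 → 2864.8/0.964 = 2971.78; 2025 → 5392.9/1.203 = 4482.88.
So real revenue changed by 4482.88/2971.78 − 1 = 0.5085, i.e. 50.85%.

50.85%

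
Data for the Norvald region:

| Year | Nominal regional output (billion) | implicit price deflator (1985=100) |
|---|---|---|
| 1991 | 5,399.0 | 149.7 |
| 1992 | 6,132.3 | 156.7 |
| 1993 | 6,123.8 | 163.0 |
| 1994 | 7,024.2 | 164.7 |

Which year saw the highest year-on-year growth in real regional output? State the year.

1992: real = 6132.3/1.567 = 3913.40; growth vs 1991 (3606.55) = 8.51%.
1993: real = 6123.8/1.630 = 3756.93; growth vs 1992 (3913.40) = -4.00%.
1994: real = 7024.2/1.647 = 4264.85; growth vs 1993 (3756.93) = 13.52%.

1994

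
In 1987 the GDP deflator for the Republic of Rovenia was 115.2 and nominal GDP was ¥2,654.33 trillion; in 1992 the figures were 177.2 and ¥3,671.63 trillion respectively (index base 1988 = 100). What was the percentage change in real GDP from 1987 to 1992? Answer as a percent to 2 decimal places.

-10.07%

Real GDP 1987 = 2654.33 / 1.152 = 2304.11.
Real GDP 1992 = 3671.63 / 1.772 = 2072.03.
Real growth = 2072.03 / 2304.11 − 1 = -0.1007.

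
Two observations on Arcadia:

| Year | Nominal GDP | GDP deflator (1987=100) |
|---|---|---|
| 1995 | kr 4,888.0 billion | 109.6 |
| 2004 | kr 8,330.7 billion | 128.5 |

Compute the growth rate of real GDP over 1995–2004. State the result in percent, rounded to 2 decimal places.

45.36%

Deflate each year: 1995 → 4888.0/1.096 = 4459.85; 2004 → 8330.7/1.285 = 6483.04.
So real GDP changed by 6483.04/4459.85 − 1 = 0.4536, i.e. 45.36%.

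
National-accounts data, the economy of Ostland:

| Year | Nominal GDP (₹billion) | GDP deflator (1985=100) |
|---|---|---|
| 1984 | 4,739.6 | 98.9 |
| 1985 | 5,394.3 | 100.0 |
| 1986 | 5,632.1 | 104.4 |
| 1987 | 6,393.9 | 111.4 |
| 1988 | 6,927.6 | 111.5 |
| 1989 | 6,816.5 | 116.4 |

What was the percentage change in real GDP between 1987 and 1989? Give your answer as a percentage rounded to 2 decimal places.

Real GDP 1987 = 6393.9/1.114 = 5739.59.
Real GDP 1989 = 6816.5/1.164 = 5856.10.
Change = 5856.10/5739.59 − 1 = 0.0203.

2.03%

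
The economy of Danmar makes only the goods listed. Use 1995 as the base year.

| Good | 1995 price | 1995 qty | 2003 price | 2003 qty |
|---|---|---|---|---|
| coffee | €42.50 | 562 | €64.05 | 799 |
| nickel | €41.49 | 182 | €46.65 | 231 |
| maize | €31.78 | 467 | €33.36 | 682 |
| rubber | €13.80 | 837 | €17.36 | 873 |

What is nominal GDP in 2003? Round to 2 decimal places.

€99858.90

Nominal GDP 2003 = Σ (p_2003 × q_2003) = 64.05·799 + 46.65·231 + 33.36·682 + 17.36·873 = 99858.90.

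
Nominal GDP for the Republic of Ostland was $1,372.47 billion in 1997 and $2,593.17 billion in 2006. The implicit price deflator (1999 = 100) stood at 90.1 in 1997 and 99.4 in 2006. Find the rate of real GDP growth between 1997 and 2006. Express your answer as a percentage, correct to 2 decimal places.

Deflate each year: 1997 → 1372.47/0.901 = 1523.27; 2006 → 2593.17/0.994 = 2608.82.
So real GDP changed by 2608.82/1523.27 − 1 = 0.7126, i.e. 71.26%.

71.26%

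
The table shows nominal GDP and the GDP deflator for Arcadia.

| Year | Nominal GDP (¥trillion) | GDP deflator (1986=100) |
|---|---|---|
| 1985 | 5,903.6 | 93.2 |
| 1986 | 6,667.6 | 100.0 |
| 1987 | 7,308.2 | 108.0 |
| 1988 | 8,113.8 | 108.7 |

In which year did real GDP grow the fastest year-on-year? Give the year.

1988

1986: real = 6667.6/1.000 = 6667.60; growth vs 1985 (6334.33) = 5.26%.
1987: real = 7308.2/1.080 = 6766.85; growth vs 1986 (6667.60) = 1.49%.
1988: real = 8113.8/1.087 = 7464.40; growth vs 1987 (6766.85) = 10.31%.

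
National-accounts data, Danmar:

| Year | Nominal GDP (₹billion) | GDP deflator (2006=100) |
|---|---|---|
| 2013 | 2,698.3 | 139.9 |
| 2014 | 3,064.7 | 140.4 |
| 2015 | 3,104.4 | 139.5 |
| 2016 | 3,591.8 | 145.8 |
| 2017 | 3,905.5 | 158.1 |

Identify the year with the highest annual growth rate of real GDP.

2014: real = 3064.7/1.404 = 2182.83; growth vs 2013 (1928.73) = 13.17%.
2015: real = 3104.4/1.395 = 2225.38; growth vs 2014 (2182.83) = 1.95%.
2016: real = 3591.8/1.458 = 2463.51; growth vs 2015 (2225.38) = 10.70%.
2017: real = 3905.5/1.581 = 2470.27; growth vs 2016 (2463.51) = 0.27%.

2014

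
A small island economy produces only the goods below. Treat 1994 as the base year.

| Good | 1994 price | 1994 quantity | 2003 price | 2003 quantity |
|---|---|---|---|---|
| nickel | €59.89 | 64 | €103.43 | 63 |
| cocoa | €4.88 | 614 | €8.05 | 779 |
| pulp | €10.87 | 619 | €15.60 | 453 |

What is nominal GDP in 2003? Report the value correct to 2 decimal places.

Nominal GDP 2003 = Σ (p_2003 × q_2003) = 103.43·63 + 8.05·779 + 15.60·453 = 19853.84.

€19853.84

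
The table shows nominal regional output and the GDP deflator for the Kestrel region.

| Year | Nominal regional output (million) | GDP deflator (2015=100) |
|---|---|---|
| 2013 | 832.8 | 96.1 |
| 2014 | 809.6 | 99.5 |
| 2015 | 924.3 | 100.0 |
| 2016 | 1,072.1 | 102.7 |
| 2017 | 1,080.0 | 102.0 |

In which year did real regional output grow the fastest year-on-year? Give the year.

2014: real = 809.6/0.995 = 813.67; growth vs 2013 (866.60) = -6.11%.
2015: real = 924.3/1.000 = 924.30; growth vs 2014 (813.67) = 13.60%.
2016: real = 1072.1/1.027 = 1043.91; growth vs 2015 (924.30) = 12.94%.
2017: real = 1080.0/1.020 = 1058.82; growth vs 2016 (1043.91) = 1.43%.

2015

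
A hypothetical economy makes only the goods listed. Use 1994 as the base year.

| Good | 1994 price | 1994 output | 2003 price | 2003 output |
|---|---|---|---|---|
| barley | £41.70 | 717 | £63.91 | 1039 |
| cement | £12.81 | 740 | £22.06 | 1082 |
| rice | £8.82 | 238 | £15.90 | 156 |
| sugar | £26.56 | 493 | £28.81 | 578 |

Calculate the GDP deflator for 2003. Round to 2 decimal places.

Nominal GDP 2003 = 63.91·1039 + 22.06·1082 + 15.90·156 + 28.81·578 = 109403.99.
Real GDP 2003 (at 1994 prices) = 41.70·1039 + 12.81·1082 + 8.82·156 + 26.56·578 = 73914.32.
Deflator = Nominal/Real × 100 = 109403.99/73914.32 × 100 = 148.015.

148.01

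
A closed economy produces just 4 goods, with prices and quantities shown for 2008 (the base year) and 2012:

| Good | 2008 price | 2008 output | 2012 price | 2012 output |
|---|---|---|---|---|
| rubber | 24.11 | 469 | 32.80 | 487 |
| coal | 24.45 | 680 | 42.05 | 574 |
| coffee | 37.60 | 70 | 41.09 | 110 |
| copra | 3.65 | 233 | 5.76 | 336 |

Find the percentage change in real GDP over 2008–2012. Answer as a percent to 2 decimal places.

Real GDP 2008 = Nominal GDP 2008 = 24.11·469 + 24.45·680 + 37.60·70 + 3.65·233 = 31416.04.
Real GDP 2012 (at 2008 prices) = 24.11·487 + 24.45·574 + 37.60·110 + 3.65·336 = 31138.27.
Real growth = 31138.27/31416.04 − 1 = -0.0088.

-0.88%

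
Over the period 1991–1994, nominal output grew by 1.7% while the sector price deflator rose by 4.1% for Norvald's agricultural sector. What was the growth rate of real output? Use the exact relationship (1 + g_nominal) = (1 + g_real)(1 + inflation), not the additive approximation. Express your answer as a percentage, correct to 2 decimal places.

(1 + g_nom) = (1 + g_real)(1 + π), so g_real = 1.0170 / 1.0410 − 1 = -0.02305.

-2.31%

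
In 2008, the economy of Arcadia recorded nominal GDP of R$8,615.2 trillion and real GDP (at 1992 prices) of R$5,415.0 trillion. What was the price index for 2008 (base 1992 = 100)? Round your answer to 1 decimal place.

price index = (Nominal / Real) × 100 = 8615.2 / 5415.0 × 100 = 159.10.

159.1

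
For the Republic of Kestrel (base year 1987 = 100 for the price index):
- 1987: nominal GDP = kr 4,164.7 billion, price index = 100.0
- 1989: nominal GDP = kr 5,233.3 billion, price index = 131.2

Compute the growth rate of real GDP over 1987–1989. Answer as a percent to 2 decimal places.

Real GDP 1987 = 4164.7 / 1.000 = 4164.70.
Real GDP 1989 = 5233.3 / 1.312 = 3988.80.
Real growth = 3988.80 / 4164.70 − 1 = -0.0422.

-4.22%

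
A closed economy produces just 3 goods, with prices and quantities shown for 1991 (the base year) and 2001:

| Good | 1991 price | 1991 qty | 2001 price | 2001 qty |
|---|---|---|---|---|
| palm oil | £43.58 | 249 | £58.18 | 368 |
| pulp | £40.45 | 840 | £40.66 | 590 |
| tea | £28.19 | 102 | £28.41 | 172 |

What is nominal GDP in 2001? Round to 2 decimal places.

Nominal GDP 2001 = Σ (p_2001 × q_2001) = 58.18·368 + 40.66·590 + 28.41·172 = 50286.16.

£50286.16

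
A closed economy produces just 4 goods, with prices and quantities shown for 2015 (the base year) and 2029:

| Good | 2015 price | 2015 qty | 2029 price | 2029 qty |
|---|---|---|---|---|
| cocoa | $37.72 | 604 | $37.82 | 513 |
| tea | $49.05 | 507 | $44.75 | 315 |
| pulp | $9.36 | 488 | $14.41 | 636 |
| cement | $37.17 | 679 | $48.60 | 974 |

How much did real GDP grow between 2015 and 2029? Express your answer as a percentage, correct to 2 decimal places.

Real GDP 2015 = Nominal GDP 2015 = 37.72·604 + 49.05·507 + 9.36·488 + 37.17·679 = 77457.34.
Real GDP 2029 (at 2015 prices) = 37.72·513 + 49.05·315 + 9.36·636 + 37.17·974 = 76957.65.
Real growth = 76957.65/77457.34 − 1 = -0.0065.

-0.65%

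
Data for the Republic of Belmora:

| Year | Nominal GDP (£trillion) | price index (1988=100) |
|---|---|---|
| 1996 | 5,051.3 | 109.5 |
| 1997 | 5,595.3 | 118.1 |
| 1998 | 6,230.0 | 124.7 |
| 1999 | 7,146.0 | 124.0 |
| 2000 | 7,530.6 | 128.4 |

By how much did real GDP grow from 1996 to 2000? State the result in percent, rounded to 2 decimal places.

Real GDP 1996 = 5051.3/1.095 = 4613.06.
Real GDP 2000 = 7530.6/1.284 = 5864.95.
Change = 5864.95/4613.06 − 1 = 0.2714.

27.14%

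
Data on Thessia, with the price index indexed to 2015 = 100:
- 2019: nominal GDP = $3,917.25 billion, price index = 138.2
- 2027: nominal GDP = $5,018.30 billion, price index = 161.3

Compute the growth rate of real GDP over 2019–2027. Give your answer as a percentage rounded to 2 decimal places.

Deflate each year: 2019 → 3917.25/1.382 = 2834.48; 2027 → 5018.30/1.613 = 3111.16.
So real GDP changed by 3111.16/2834.48 − 1 = 0.0976, i.e. 9.76%.

9.76%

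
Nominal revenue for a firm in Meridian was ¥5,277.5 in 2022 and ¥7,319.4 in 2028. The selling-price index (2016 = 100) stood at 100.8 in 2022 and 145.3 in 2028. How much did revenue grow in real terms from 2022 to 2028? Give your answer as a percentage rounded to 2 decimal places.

-3.79%

Real revenue 2022 = 5277.5 / 1.008 = 5235.62.
Real revenue 2028 = 7319.4 / 1.453 = 5037.44.
Real growth = 5037.44 / 5235.62 − 1 = -0.0379.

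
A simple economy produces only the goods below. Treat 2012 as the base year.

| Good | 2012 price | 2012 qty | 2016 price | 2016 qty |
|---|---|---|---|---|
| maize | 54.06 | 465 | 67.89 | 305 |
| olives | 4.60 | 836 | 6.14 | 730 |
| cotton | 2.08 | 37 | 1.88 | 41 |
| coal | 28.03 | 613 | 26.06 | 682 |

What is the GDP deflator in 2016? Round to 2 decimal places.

Nominal GDP 2016 = 67.89·305 + 6.14·730 + 1.88·41 + 26.06·682 = 43038.65.
Real GDP 2016 (at 2012 prices) = 54.06·305 + 4.60·730 + 2.08·41 + 28.03·682 = 39048.04.
Deflator = Nominal/Real × 100 = 43038.65/39048.04 × 100 = 110.220.

110.22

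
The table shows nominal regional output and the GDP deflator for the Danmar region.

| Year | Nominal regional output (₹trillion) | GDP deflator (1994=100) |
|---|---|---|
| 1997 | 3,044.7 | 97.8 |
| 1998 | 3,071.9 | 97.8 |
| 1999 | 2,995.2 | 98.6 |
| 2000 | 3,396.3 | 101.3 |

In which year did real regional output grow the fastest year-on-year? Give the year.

2000

1998: real = 3071.9/0.978 = 3141.00; growth vs 1997 (3113.19) = 0.89%.
1999: real = 2995.2/0.986 = 3037.73; growth vs 1998 (3141.00) = -3.29%.
2000: real = 3396.3/1.013 = 3352.71; growth vs 1999 (3037.73) = 10.37%.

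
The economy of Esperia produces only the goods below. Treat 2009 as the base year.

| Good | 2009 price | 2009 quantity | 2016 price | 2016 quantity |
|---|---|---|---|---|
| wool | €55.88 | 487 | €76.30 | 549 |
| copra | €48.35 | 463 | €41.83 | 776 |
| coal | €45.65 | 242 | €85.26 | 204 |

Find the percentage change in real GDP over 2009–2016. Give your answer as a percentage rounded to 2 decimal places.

27.81%

Real GDP 2009 = Nominal GDP 2009 = 55.88·487 + 48.35·463 + 45.65·242 = 60646.91.
Real GDP 2016 (at 2009 prices) = 55.88·549 + 48.35·776 + 45.65·204 = 77510.32.
Real growth = 77510.32/60646.91 − 1 = 0.2781.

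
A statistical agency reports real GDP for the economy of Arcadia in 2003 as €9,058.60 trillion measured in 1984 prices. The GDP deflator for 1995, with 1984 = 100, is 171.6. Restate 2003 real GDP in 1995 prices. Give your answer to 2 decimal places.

€15,544.56 trillion

Real GDP in 1995 prices = Real GDP in 1984 prices × (P_1995/P_1984) = 9058.60 × 1.716 = 15544.56.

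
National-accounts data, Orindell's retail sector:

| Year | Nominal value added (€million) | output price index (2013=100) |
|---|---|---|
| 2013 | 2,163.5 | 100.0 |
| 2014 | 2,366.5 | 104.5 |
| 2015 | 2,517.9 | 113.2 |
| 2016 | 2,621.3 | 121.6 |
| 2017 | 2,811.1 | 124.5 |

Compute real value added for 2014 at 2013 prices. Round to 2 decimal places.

€2,264.59 million

Real value added 2014 = 2366.5 / 1.045 = 2264.59.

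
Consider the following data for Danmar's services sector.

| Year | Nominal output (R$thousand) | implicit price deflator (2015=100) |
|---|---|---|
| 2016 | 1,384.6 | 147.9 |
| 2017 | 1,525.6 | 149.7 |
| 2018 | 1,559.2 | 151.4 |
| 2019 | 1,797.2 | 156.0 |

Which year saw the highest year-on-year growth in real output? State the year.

2019

2017: real = 1525.6/1.497 = 1019.10; growth vs 2016 (936.17) = 8.86%.
2018: real = 1559.2/1.514 = 1029.85; growth vs 2017 (1019.10) = 1.05%.
2019: real = 1797.2/1.560 = 1152.05; growth vs 2018 (1029.85) = 11.87%.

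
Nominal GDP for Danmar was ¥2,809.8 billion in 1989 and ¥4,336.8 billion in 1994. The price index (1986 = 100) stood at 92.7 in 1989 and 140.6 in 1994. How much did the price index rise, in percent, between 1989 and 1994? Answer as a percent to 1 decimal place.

Price-level change = 140.6 / 92.7 − 1 = 0.5167.

51.7%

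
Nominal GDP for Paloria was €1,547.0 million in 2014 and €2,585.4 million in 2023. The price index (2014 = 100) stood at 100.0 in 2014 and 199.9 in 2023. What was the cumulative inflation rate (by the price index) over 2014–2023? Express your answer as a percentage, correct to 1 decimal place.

99.9%

Price-level change = 199.9 / 100.0 − 1 = 0.9990.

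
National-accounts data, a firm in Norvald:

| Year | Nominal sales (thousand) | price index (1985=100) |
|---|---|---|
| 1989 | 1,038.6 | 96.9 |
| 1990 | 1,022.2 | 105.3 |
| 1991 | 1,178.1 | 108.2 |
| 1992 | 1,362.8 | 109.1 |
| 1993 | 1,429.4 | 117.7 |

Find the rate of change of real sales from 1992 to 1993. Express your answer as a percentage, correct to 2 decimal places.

-2.78%

Real sales 1992 = 1362.8/1.091 = 1249.13.
Real sales 1993 = 1429.4/1.177 = 1214.44.
Change = 1214.44/1249.13 − 1 = -0.0278.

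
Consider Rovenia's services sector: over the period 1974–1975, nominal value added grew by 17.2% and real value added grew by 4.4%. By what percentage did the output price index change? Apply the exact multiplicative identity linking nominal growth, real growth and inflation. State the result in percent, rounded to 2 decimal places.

(1 + g_nom) = (1 + g_real)(1 + π), so π = 1.1720 / 1.0440 − 1 = 0.12261.

12.26%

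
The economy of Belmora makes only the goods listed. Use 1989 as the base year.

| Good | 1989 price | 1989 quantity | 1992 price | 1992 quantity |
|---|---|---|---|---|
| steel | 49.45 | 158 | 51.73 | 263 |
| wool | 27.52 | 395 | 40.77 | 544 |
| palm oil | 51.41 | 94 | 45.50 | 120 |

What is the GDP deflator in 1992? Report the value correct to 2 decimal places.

120.79

Nominal GDP 1992 = 51.73·263 + 40.77·544 + 45.50·120 = 41243.87.
Real GDP 1992 (at 1989 prices) = 49.45·263 + 27.52·544 + 51.41·120 = 34145.43.
Deflator = Nominal/Real × 100 = 41243.87/34145.43 × 100 = 120.789.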